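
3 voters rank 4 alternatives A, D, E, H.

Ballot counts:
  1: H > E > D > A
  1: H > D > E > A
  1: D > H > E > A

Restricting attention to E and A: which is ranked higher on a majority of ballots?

Ballots ranking E above A: 1 + 1 + 1 = 3.
Ballots ranking A above E: 3 − 3 = 0.
E wins the head-to-head 3–0.

E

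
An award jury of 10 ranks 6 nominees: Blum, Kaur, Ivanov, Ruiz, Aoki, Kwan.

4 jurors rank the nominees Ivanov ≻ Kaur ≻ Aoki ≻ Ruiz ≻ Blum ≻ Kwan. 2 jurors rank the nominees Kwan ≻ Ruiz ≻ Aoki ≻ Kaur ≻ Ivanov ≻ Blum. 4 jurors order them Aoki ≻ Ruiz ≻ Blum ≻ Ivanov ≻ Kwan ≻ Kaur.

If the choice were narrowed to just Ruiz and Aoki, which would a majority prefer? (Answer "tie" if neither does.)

Aoki

Ballots ranking Ruiz above Aoki: 2.
Ballots ranking Aoki above Ruiz: 10 − 2 = 8.
Aoki wins the head-to-head 8–2.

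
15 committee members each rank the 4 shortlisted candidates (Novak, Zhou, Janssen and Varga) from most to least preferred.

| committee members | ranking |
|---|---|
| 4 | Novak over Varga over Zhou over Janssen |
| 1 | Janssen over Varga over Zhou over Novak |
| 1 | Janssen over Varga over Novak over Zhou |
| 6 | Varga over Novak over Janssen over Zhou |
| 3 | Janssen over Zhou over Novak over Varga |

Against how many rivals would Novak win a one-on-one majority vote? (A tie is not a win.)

2

Novak against each rival (15 committee members):
Novak vs Zhou: Novak wins 11–4.
Novak vs Janssen: 10 to 5, Novak.
Novak vs Varga: 7 to 8, Varga.
Novak beats Zhou, Janssen; loses to Varga — 2 pairwise wins.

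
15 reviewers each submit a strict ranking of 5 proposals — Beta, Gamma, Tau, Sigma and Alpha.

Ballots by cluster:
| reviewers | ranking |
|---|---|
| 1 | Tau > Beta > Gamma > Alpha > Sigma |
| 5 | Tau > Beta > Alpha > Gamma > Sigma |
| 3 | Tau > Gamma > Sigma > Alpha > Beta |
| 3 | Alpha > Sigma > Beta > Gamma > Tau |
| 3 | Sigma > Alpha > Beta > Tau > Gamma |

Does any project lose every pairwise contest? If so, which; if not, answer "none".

Pairwise majorities:
Beta vs Gamma: Beta wins 12–3.
Beta vs Tau: Tau, 9–6.
Beta vs Sigma: Beta is ranked higher on 1+5 = 6 ballots, Sigma on 9. Sigma wins 9–6.
Beta vs Alpha: 1+5 = 6 for Beta, 9 for Alpha — Alpha by 9–6.
Gamma vs Tau: 3 to 12, Tau.
Gamma vs Sigma: 9 to 6, Gamma.
Gamma vs Alpha: Alpha, 11–4.
Tau vs Sigma: Tau is ranked higher on 1+5+3 = 9 ballots, Sigma on 6. Tau wins 9–6.
Tau vs Alpha: Tau wins 9–6.
Sigma vs Alpha: Alpha, 9–6.
Every project wins at least one matchup (Beta beats Gamma; Gamma beats Sigma; Tau beats Beta; Sigma beats Beta; Alpha beats Beta), so there is no Condorcet loser.

none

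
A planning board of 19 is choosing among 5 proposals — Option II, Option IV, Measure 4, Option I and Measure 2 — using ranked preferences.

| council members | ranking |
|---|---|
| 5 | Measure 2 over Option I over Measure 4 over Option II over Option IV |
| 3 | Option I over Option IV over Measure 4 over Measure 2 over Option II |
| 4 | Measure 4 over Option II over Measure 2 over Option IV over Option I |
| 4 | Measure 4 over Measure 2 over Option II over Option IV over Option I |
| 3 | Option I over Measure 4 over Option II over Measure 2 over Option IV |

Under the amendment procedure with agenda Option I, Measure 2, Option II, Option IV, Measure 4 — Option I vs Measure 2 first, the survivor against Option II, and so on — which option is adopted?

Round 1: Option I vs Measure 2 — 6–13, Measure 2 advances.
Round 2: Measure 2 vs Option II — 12–7, Measure 2 advances.
Round 3: Measure 2 vs Option IV — 16–3, Measure 2 advances.
Round 4: Measure 2 vs Measure 4 — 5–14, Measure 4 advances.
Measure 4 survives the agenda.

Measure 4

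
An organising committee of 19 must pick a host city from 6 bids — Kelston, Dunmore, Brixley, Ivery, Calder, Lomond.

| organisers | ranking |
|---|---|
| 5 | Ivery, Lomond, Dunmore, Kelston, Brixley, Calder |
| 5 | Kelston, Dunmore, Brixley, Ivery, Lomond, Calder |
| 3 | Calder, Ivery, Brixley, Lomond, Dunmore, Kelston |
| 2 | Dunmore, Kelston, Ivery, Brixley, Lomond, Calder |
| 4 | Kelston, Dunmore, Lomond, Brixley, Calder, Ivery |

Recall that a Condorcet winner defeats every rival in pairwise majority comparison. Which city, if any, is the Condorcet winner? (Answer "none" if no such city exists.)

Pairwise majorities:
Kelston vs Dunmore: Dunmore, 10–9.
Kelston vs Brixley: Kelston preferred on 5+5+2+4 = 16 ballots; Kelston wins 16–3.
Kelston–Ivery: Kelston 11–8.
Kelston vs Calder: Kelston, 16–3.
Kelston vs Lomond: Kelston is ranked higher on 5+2+4 = 11 ballots, Lomond on 8. Kelston wins 11–8.
Dunmore vs Brixley: 16 to 3, Dunmore.
Dunmore vs Ivery: Dunmore is ranked higher on 5+2+4 = 11 ballots, Ivery on 8. Dunmore wins 11–8.
Dunmore vs Calder: Dunmore preferred on 5+5+2+4 = 16 ballots; Dunmore wins 16–3.
Dunmore vs Lomond: Dunmore wins 11–8.
Brixley–Ivery: Ivery 10–9.
Brixley vs Calder: Brixley, 16–3.
Brixley vs Lomond: Brixley wins 10–9.
Ivery vs Calder: 12 to 7, Ivery.
Ivery–Lomond: Ivery 15–4.
Calder vs Lomond: 3 for Calder, 16 for Lomond — Lomond by 16–3.
Only Dunmore has no losses; Dunmore is the Condorcet winner.

Dunmore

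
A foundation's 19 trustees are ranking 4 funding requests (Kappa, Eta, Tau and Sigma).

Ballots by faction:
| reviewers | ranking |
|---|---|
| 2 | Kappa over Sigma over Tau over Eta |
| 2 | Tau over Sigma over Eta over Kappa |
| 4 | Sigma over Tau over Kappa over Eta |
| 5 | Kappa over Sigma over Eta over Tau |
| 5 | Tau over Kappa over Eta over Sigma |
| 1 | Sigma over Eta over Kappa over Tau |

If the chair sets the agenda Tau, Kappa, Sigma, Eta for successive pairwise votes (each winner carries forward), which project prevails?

Sigma

Round 1: Tau vs Kappa — 11–8, Tau advances.
Round 2: Tau vs Sigma — 7–12, Sigma advances.
Round 3: Sigma vs Eta — 14–5, Sigma advances.
Sigma survives the agenda.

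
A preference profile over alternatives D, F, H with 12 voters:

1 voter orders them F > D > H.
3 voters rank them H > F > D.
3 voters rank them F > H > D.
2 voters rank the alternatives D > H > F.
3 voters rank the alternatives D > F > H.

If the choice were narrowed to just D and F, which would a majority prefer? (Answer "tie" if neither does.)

Ballots ranking D above F: 2 + 3 = 5.
Ballots ranking F above D: 12 − 5 = 7.
F wins the head-to-head 7–5.

F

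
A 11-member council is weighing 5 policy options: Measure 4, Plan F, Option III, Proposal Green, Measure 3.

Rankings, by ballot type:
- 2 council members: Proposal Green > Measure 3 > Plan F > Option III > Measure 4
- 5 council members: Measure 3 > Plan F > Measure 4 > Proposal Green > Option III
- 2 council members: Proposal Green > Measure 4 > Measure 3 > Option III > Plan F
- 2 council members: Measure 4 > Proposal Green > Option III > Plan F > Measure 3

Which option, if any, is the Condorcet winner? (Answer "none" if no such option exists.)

none

Head-to-head results (11 council members):
Measure 4 vs Plan F: Plan F, 7–4.
Measure 4 vs Option III: Measure 4, 9–2.
Measure 4 vs Proposal Green: Measure 4, 7–4.
Measure 4 vs Measure 3: Measure 3 wins 7–4.
Plan F–Option III: Plan F 7–4.
Plan F vs Proposal Green: Proposal Green, 6–5.
Plan F–Measure 3: Measure 3 9–2.
Option III vs Proposal Green: Proposal Green wins 11–0.
Option III–Measure 3: Measure 3 9–2.
Proposal Green–Measure 3: Proposal Green 6–5.
Each option drops at least one matchup (Measure 4 loses to Plan F; Plan F loses to Proposal Green; Option III loses to Measure 4; Proposal Green loses to Measure 4; Measure 3 loses to Proposal Green); the cycle Measure 4 → Proposal Green → Plan F → Measure 4 rules out a Condorcet winner.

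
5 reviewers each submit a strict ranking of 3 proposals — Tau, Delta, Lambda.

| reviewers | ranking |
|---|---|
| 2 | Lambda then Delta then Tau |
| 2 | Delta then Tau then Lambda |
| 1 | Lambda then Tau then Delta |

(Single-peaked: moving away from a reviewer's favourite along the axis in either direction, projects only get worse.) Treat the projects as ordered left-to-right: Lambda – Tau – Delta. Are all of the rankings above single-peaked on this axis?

Axis positions: Lambda=1, Tau=2, Delta=3.
Group 1: ranking walks positions 1-3-2; Delta is ranked above Tau even though Tau lies between Delta and the peak Lambda on the axis — preferences dip and rise again. Not single-peaked.
Group 2 (peak Delta at position 3): ranking walks positions 3-2-1, expanding outward from the peak — single-peaked.
Group 3 (peak Lambda at position 1): ranking walks positions 1-2-3, expanding outward from the peak — single-peaked.
Group 1 violates single-peakedness, so the profile is not single-peaked on this axis.

no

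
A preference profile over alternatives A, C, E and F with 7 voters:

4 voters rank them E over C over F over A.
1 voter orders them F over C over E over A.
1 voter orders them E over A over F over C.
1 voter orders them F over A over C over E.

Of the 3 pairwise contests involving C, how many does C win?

2

C against each rival (7 voters):
C vs A: 4+1 = 5 for C, 2 for A — C by 5–2.
C–E: E 5–2.
C vs F: 4 for C, 3 for F — C by 4–3.
C beats A, F; loses to E — 2 pairwise wins.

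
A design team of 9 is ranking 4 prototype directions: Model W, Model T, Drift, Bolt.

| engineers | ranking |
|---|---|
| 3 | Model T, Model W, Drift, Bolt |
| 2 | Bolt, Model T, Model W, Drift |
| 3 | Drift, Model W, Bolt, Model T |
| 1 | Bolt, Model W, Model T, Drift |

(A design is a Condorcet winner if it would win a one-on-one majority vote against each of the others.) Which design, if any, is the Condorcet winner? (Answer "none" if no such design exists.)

Check each pair by majority over 9 ballots:
Model W vs Model T: Model W is ranked higher on 3+1 = 4 ballots, Model T on 5. Model T wins 5–4.
Model W vs Drift: 3+2+1 = 6 for Model W, 3 for Drift — Model W by 6–3.
Model W vs Bolt: 6 to 3, Model W.
Model T–Drift: Model T 6–3.
Model T–Bolt: Bolt 6–3.
Drift vs Bolt: 3+3 = 6 for Drift, 3 for Bolt — Drift by 6–3.
Every design loses at least once (Model W loses to Model T; Model T loses to Bolt; Drift loses to Model W; Bolt loses to Model W). The majority relation contains the cycle Model W > Bolt > Model T > Model W, so there is no Condorcet winner.

none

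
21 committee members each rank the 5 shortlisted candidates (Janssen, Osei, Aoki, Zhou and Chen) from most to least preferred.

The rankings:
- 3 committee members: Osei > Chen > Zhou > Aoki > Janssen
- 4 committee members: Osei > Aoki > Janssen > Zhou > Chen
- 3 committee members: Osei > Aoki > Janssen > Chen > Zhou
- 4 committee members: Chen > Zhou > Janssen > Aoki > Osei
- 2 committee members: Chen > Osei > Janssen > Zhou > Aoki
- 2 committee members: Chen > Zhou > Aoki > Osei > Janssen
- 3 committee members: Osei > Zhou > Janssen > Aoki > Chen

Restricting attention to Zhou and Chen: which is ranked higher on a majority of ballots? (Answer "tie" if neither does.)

Chen

Ballots ranking Zhou above Chen: 4 + 3 = 7.
Ballots ranking Chen above Zhou: 21 − 7 = 14.
Chen wins the head-to-head 14–7.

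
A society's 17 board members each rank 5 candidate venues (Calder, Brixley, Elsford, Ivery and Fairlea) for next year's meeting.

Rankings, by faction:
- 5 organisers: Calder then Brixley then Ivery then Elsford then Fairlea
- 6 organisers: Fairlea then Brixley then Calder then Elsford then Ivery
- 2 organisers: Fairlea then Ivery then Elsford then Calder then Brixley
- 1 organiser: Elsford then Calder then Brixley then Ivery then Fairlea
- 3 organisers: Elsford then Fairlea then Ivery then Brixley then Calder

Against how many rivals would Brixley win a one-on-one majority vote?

Brixley against each rival (17 organisers):
Brixley–Calder: Brixley 9–8.
Brixley vs Elsford: 11 to 6, Brixley.
Brixley vs Ivery: Brixley wins 12–5.
Brixley–Fairlea: Fairlea 11–6.
Brixley beats Calder, Elsford, Ivery; loses to Fairlea — 3 pairwise wins.

3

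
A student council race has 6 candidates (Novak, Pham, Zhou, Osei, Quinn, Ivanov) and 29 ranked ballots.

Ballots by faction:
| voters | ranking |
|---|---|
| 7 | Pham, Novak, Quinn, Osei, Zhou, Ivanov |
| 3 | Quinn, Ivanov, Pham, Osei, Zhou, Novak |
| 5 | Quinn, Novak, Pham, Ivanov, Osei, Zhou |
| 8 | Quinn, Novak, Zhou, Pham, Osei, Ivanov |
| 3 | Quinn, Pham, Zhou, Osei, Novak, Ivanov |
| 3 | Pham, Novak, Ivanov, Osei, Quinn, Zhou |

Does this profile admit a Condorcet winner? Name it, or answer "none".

Quinn

Head-to-head results (29 voters):
Novak vs Pham: 5+8 = 13 for Novak, 16 for Pham — Pham by 16–13.
Novak vs Zhou: Novak is ranked higher on 7+5+8+3 = 23 ballots, Zhou on 6. Novak wins 23–6.
Novak vs Osei: 7+5+8+3 = 23 for Novak, 6 for Osei — Novak by 23–6.
Novak vs Quinn: 10 to 19, Quinn.
Novak–Ivanov: Novak 26–3.
Pham vs Zhou: Pham, 21–8.
Pham vs Osei: 7+3+5+8+3+3 = 29 for Pham, 0 for Osei — Pham by 29–0.
Pham vs Quinn: 10 to 19, Quinn.
Pham vs Ivanov: Pham preferred on 7+5+8+3+3 = 26 ballots; Pham wins 26–3.
Zhou vs Osei: Osei, 18–11.
Zhou vs Quinn: Quinn, 29–0.
Zhou vs Ivanov: Zhou is ranked higher on 7+8+3 = 18 ballots, Ivanov on 11. Zhou wins 18–11.
Osei vs Quinn: Quinn, 26–3.
Osei vs Ivanov: Osei wins 18–11.
Quinn vs Ivanov: 26 to 3, Quinn.
Quinn beats each of Novak, Pham, Zhou, Osei, Ivanov — Quinn is the Condorcet winner.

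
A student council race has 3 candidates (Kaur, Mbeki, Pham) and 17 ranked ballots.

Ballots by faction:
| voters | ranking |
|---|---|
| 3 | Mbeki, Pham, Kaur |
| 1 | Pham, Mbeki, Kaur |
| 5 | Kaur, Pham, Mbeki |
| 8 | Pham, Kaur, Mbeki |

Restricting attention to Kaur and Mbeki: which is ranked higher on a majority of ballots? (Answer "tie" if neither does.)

Kaur

Ballots ranking Kaur above Mbeki: 5 + 8 = 13.
Ballots ranking Mbeki above Kaur: 17 − 13 = 4.
Kaur wins the head-to-head 13–4.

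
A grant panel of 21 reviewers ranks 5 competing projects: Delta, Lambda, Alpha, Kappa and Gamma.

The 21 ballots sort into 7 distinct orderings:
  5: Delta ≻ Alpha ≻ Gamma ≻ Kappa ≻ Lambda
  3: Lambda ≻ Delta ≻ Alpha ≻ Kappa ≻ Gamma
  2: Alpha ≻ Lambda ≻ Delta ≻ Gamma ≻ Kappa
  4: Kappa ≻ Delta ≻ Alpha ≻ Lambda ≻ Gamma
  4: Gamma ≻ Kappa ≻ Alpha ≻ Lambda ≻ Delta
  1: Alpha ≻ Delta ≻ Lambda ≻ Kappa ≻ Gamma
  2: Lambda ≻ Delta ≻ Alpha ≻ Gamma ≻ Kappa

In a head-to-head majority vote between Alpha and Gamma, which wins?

Alpha

Ballots ranking Alpha above Gamma: 5 + 3 + 2 + 4 + 1 + 2 = 17.
Ballots ranking Gamma above Alpha: 21 − 17 = 4.
Alpha wins the head-to-head 17–4.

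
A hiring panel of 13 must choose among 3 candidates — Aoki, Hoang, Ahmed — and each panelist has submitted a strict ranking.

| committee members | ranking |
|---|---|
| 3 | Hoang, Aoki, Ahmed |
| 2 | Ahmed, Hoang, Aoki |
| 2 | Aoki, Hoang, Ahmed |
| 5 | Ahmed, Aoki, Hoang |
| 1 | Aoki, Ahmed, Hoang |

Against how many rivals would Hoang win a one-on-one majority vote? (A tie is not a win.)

Hoang against each rival (13 committee members):
Hoang–Aoki: Aoki 8–5.
Hoang vs Ahmed: 5 to 8, Ahmed.
Hoang beats no one; loses to Aoki, Ahmed — 0 pairwise wins.

0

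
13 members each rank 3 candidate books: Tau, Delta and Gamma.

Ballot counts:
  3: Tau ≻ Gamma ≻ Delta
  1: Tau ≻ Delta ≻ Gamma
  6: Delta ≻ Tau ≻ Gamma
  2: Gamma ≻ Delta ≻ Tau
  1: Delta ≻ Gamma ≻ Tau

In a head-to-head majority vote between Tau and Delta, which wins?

Ballots ranking Tau above Delta: 3 + 1 = 4.
Ballots ranking Delta above Tau: 13 − 4 = 9.
Delta wins the head-to-head 9–4.

Delta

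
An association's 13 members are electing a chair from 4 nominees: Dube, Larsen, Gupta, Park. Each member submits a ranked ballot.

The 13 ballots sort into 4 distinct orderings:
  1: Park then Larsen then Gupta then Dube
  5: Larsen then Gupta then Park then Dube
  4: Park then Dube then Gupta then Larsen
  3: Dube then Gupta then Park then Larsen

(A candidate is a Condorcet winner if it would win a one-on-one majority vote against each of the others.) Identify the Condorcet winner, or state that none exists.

Pairwise majorities:
Dube vs Larsen: Dube preferred on 4+3 = 7 ballots; Dube wins 7–6.
Dube vs Gupta: 4+3 = 7 for Dube, 6 for Gupta — Dube by 7–6.
Dube–Park: Park 10–3.
Larsen vs Gupta: Larsen is ranked higher on 1+5 = 6 ballots, Gupta on 7. Gupta wins 7–6.
Larsen vs Park: Park, 8–5.
Gupta vs Park: Gupta wins 8–5.
Every candidate loses at least once (Dube loses to Park; Larsen loses to Dube; Gupta loses to Dube; Park loses to Gupta). The majority relation contains the cycle Dube beats Gupta beats Park beats Dube, so there is no Condorcet winner.

none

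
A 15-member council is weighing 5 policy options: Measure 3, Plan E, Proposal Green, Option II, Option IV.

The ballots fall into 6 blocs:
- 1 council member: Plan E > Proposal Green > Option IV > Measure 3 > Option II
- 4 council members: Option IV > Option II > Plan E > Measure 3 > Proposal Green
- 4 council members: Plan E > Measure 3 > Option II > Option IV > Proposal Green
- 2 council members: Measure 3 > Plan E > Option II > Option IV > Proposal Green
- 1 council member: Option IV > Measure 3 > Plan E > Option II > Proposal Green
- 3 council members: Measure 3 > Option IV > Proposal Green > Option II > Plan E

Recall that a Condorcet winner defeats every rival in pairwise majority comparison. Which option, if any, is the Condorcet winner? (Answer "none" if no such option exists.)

none

Pairwise majorities:
Measure 3 vs Plan E: Measure 3 preferred on 2+1+3 = 6 ballots; Plan E wins 9–6.
Measure 3 vs Proposal Green: 4+4+2+1+3 = 14 for Measure 3, 1 for Proposal Green — Measure 3 by 14–1.
Measure 3 vs Option II: 1+4+2+1+3 = 11 for Measure 3, 4 for Option II — Measure 3 by 11–4.
Measure 3 vs Option IV: Measure 3 preferred on 4+2+3 = 9 ballots; Measure 3 wins 9–6.
Plan E vs Proposal Green: Plan E is ranked higher on 1+4+4+2+1 = 12 ballots, Proposal Green on 3. Plan E wins 12–3.
Plan E vs Option II: 1+4+2+1 = 8 for Plan E, 7 for Option II — Plan E by 8–7.
Plan E vs Option IV: 7 to 8, Option IV.
Proposal Green vs Option II: 1+3 = 4 for Proposal Green, 11 for Option II — Option II by 11–4.
Proposal Green vs Option IV: Proposal Green preferred on 1 ballot; Option IV wins 14–1.
Option II vs Option IV: Option II preferred on 4+2 = 6 ballots; Option IV wins 9–6.
Every option loses at least once (Measure 3 loses to Plan E; Plan E loses to Option IV; Proposal Green loses to Measure 3; Option II loses to Measure 3; Option IV loses to Measure 3). The majority relation contains the cycle Measure 3 > Option IV > Plan E > Measure 3, so there is no Condorcet winner.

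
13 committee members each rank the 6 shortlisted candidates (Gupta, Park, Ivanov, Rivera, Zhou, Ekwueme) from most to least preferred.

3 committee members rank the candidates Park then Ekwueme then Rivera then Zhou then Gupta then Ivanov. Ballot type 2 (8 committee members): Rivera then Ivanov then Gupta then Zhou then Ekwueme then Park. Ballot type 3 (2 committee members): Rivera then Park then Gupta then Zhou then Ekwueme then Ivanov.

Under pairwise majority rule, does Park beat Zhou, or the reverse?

Ballots ranking Park above Zhou: 3 + 2 = 5.
Ballots ranking Zhou above Park: 13 − 5 = 8.
Zhou wins the head-to-head 8–5.

Zhou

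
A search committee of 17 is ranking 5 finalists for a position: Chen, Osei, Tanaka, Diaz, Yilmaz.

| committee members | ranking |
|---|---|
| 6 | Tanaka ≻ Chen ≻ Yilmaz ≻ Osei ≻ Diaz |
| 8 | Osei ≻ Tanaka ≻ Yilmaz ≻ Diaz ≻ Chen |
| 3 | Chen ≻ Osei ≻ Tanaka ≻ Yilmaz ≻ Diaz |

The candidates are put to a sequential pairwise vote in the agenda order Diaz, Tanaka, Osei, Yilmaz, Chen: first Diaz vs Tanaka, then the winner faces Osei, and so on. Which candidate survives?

Chen

Round 1: Diaz vs Tanaka — 0–17, Tanaka advances.
Round 2: Tanaka vs Osei — 6–11, Osei advances.
Round 3: Osei vs Yilmaz — 11–6, Osei advances.
Round 4: Osei vs Chen — 8–9, Chen advances.
The agenda winner is Chen.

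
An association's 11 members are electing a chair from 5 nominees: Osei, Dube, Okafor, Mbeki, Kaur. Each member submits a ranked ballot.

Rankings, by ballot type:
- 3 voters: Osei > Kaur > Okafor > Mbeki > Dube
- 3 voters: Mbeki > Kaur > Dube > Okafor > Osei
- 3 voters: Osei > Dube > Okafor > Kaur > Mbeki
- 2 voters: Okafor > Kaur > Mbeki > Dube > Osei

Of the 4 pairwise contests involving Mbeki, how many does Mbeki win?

1

Mbeki against each rival (11 voters):
Mbeki vs Osei: Osei, 6–5.
Mbeki vs Dube: Mbeki wins 8–3.
Mbeki vs Okafor: Mbeki preferred on 3 ballots; Okafor wins 8–3.
Mbeki–Kaur: Kaur 8–3.
Mbeki beats Dube; loses to Osei, Okafor, Kaur — 1 pairwise win.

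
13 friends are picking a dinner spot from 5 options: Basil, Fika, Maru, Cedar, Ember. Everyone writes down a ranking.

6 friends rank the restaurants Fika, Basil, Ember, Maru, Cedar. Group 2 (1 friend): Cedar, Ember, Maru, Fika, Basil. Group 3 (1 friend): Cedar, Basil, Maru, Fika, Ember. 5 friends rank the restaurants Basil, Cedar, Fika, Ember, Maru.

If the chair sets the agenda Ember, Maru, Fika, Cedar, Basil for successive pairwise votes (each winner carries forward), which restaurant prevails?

Round 1: Ember vs Maru — 12–1, Ember advances.
Round 2: Ember vs Fika — 1–12, Fika advances.
Round 3: Fika vs Cedar — 6–7, Cedar advances.
Round 4: Cedar vs Basil — 2–11, Basil advances.
Basil survives the agenda.

Basil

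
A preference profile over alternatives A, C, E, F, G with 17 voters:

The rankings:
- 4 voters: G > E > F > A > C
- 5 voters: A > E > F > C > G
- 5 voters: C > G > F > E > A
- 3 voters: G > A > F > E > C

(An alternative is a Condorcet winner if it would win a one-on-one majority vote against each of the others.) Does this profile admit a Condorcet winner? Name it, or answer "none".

Check each pair by majority over 17 ballots:
A vs C: A preferred on 4+5+3 = 12 ballots; A wins 12–5.
A vs E: 5+3 = 8 for A, 9 for E — E by 9–8.
A vs F: 5+3 = 8 for A, 9 for F — F by 9–8.
A vs G: 5 to 12, G.
C vs E: C is ranked higher on 5 ballots, E on 12. E wins 12–5.
C vs F: C preferred on 5 ballots; F wins 12–5.
C vs G: 5+5 = 10 for C, 7 for G — C by 10–7.
E vs F: 4+5 = 9 for E, 8 for F — E by 9–8.
E vs G: 5 to 12, G.
F vs G: 5 for F, 12 for G — G by 12–5.
Each alternative drops at least one matchup (A loses to E; C loses to A; E loses to G; F loses to E; G loses to C); the cycle A > C > G > A rules out a Condorcet winner.

none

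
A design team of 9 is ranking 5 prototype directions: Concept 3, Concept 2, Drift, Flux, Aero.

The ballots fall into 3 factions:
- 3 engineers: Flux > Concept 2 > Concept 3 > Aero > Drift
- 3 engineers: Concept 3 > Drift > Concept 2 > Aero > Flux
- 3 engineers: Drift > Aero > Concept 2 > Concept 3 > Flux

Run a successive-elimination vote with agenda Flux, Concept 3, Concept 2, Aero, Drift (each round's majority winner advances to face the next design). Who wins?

Drift

Round 1: Flux vs Concept 3 — 3–6, Concept 3 advances.
Round 2: Concept 3 vs Concept 2 — 3–6, Concept 2 advances.
Round 3: Concept 2 vs Aero — 6–3, Concept 2 advances.
Round 4: Concept 2 vs Drift — 3–6, Drift advances.
Drift survives the agenda.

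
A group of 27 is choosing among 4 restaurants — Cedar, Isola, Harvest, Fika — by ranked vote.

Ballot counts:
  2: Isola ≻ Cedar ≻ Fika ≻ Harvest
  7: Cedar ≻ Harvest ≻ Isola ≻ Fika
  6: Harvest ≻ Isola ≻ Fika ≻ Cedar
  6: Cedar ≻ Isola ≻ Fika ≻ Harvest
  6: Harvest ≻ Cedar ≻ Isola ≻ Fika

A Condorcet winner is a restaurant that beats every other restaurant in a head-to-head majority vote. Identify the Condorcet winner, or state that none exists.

Cedar

Pairwise majorities:
Cedar vs Isola: Cedar wins 19–8.
Cedar vs Harvest: Cedar wins 15–12.
Cedar vs Fika: Cedar wins 21–6.
Isola vs Harvest: Harvest, 19–8.
Isola vs Fika: Isola, 27–0.
Harvest vs Fika: Harvest, 19–8.
Cedar defeats every rival head-to-head and is the Condorcet winner.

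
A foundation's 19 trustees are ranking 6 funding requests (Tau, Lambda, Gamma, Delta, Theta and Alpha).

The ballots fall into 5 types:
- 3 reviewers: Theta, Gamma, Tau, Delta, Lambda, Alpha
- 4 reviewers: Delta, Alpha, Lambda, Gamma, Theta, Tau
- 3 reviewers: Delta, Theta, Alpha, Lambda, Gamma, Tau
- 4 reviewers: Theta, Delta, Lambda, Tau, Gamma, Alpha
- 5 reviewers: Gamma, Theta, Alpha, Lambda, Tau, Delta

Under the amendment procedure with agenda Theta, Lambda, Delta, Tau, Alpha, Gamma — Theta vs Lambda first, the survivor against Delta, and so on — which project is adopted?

Theta

Round 1: Theta vs Lambda — 15–4, Theta advances.
Round 2: Theta vs Delta — 12–7, Theta advances.
Round 3: Theta vs Tau — 19–0, Theta advances.
Round 4: Theta vs Alpha — 15–4, Theta advances.
Round 5: Theta vs Gamma — 10–9, Theta advances.
Theta survives the agenda.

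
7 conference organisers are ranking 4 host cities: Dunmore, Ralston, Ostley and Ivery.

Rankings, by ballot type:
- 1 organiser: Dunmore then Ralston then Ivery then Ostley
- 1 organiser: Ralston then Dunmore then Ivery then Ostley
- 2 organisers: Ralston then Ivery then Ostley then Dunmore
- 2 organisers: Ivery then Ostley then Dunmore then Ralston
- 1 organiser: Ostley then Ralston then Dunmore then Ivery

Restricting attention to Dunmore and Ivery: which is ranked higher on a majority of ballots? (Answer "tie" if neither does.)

Ivery

Ballots ranking Dunmore above Ivery: 1 + 1 + 1 = 3.
Ballots ranking Ivery above Dunmore: 7 − 3 = 4.
Ivery wins the head-to-head 4–3.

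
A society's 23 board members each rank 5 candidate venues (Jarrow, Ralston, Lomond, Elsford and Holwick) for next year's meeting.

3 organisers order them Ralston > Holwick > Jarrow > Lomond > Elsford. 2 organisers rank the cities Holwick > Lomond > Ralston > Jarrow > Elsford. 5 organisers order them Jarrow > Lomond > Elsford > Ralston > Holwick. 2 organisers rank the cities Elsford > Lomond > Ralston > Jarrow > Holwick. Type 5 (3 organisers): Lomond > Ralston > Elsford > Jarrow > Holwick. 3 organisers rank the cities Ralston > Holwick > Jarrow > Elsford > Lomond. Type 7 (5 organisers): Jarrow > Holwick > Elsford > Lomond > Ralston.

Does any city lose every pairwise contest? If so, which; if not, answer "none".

Pairwise majorities:
Jarrow–Ralston: Ralston 13–10.
Jarrow vs Lomond: 16 to 7, Jarrow.
Jarrow vs Elsford: Jarrow, 18–5.
Jarrow vs Holwick: Jarrow, 15–8.
Ralston vs Lomond: 6 to 17, Lomond.
Ralston vs Elsford: 3+2+3+3 = 11 for Ralston, 12 for Elsford — Elsford by 12–11.
Ralston vs Holwick: Ralston preferred on 3+5+2+3+3 = 16 ballots; Ralston wins 16–7.
Lomond vs Elsford: Lomond wins 13–10.
Lomond vs Holwick: 10 to 13, Holwick.
Elsford–Holwick: Holwick 13–10.
No city is winless: Jarrow beats Lomond; Ralston beats Jarrow; Lomond beats Ralston; Elsford beats Ralston; Holwick beats Lomond. There is no Condorcet loser.

none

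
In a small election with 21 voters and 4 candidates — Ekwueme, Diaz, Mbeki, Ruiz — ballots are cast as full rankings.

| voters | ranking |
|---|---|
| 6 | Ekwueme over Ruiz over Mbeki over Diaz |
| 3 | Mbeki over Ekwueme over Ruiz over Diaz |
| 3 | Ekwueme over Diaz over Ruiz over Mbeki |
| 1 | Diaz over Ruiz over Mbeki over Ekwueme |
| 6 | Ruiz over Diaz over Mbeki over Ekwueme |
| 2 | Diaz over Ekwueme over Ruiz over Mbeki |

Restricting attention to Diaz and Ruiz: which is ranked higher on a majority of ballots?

Ballots ranking Diaz above Ruiz: 3 + 1 + 2 = 6.
Ballots ranking Ruiz above Diaz: 21 − 6 = 15.
Ruiz wins the head-to-head 15–6.

Ruiz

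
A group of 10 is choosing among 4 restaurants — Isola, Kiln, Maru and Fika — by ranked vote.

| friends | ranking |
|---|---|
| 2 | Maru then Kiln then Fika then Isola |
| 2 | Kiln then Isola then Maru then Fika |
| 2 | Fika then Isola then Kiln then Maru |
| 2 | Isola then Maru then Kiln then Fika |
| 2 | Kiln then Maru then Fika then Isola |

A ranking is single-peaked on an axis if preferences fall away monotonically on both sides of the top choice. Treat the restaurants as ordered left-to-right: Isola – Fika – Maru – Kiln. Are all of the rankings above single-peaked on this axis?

Axis positions: Isola=1, Fika=2, Maru=3, Kiln=4.
Ballot type 1 (peak Maru at position 3): ranking walks positions 3-4-2-1, expanding outward from the peak — single-peaked.
Ballot type 2: ranking walks positions 4-1-3-2; Isola is ranked above Maru even though Maru lies between Isola and the peak Kiln on the axis — preferences dip and rise again. Not single-peaked.
Ballot type 3: ranking walks positions 2-1-4-3; Kiln is ranked above Maru even though Maru lies between Kiln and the peak Fika on the axis — preferences dip and rise again. Not single-peaked.
Ballot type 4: ranking walks positions 1-3-4-2; Maru is ranked above Fika even though Fika lies between Maru and the peak Isola on the axis — preferences dip and rise again. Not single-peaked.
Ballot type 5 (peak Kiln at position 4): ranking walks positions 4-3-2-1, expanding outward from the peak — single-peaked.
Ballot type 2 violates single-peakedness, so the profile is not single-peaked on this axis.

no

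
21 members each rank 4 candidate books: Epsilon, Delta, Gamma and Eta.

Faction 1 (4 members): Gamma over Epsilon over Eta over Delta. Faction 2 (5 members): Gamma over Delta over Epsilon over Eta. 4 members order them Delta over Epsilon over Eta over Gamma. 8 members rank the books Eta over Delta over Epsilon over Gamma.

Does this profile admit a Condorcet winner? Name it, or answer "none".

Check each pair by majority over 21 ballots:
Epsilon vs Delta: Epsilon preferred on 4 ballots; Delta wins 17–4.
Epsilon vs Gamma: 4+8 = 12 for Epsilon, 9 for Gamma — Epsilon by 12–9.
Epsilon vs Eta: Epsilon preferred on 4+5+4 = 13 ballots; Epsilon wins 13–8.
Delta vs Gamma: Delta preferred on 4+8 = 12 ballots; Delta wins 12–9.
Delta vs Eta: Delta is ranked higher on 5+4 = 9 ballots, Eta on 12. Eta wins 12–9.
Gamma vs Eta: 4+5 = 9 for Gamma, 12 for Eta — Eta by 12–9.
Each book drops at least one matchup (Epsilon loses to Delta; Delta loses to Eta; Gamma loses to Epsilon; Eta loses to Epsilon); the cycle Epsilon beats Eta beats Delta beats Epsilon rules out a Condorcet winner.

none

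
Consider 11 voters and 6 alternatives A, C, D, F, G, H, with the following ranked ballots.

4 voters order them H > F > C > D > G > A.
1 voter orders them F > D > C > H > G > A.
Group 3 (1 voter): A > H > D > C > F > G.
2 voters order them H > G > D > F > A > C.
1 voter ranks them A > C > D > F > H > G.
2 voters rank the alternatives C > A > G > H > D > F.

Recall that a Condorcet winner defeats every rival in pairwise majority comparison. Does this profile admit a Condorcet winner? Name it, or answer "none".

H

Pairwise majorities:
A vs C: C wins 7–4.
A vs D: D, 7–4.
A vs F: F, 7–4.
A vs G: G, 7–4.
A vs H: H wins 7–4.
C vs D: C, 7–4.
C vs F: F, 7–4.
C vs G: C, 9–2.
C vs H: H wins 7–4.
D vs F: D, 6–5.
D vs G: D, 7–4.
D vs H: H, 9–2.
F vs G: F, 7–4.
F vs H: H wins 9–2.
G vs H: H wins 9–2.
H defeats every rival head-to-head and is the Condorcet winner.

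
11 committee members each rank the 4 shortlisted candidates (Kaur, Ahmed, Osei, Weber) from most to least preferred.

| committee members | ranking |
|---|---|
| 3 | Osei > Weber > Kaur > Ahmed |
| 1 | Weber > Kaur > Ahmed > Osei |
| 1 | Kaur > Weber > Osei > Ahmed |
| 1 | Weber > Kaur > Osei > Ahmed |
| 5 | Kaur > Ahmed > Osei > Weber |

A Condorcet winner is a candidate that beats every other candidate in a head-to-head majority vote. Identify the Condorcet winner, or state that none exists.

Check each pair by majority over 11 ballots:
Kaur vs Ahmed: 3+1+1+1+5 = 11 for Kaur, 0 for Ahmed — Kaur by 11–0.
Kaur–Osei: Kaur 8–3.
Kaur vs Weber: Kaur wins 6–5.
Ahmed vs Osei: Ahmed, 6–5.
Ahmed vs Weber: 5 for Ahmed, 6 for Weber — Weber by 6–5.
Osei–Weber: Osei 8–3.
Only Kaur has no losses; Kaur is the Condorcet winner.

Kaur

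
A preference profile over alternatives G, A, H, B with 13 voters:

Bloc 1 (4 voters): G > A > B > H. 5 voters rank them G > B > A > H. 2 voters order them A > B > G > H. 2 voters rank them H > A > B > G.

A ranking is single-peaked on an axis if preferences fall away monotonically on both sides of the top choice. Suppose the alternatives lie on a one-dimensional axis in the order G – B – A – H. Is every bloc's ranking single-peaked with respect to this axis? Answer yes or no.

Axis positions: G=1, B=2, A=3, H=4.
Bloc 1: ranking walks positions 1-3-2-4; A is ranked above B even though B lies between A and the peak G on the axis — preferences dip and rise again. Not single-peaked.
Bloc 2 (peak G at position 1): ranking walks positions 1-2-3-4, expanding outward from the peak — single-peaked.
Bloc 3 (peak A at position 3): ranking walks positions 3-2-1-4, expanding outward from the peak — single-peaked.
Bloc 4 (peak H at position 4): ranking walks positions 4-3-2-1, expanding outward from the peak — single-peaked.
Bloc 1 violates single-peakedness, so the profile is not single-peaked on this axis.

no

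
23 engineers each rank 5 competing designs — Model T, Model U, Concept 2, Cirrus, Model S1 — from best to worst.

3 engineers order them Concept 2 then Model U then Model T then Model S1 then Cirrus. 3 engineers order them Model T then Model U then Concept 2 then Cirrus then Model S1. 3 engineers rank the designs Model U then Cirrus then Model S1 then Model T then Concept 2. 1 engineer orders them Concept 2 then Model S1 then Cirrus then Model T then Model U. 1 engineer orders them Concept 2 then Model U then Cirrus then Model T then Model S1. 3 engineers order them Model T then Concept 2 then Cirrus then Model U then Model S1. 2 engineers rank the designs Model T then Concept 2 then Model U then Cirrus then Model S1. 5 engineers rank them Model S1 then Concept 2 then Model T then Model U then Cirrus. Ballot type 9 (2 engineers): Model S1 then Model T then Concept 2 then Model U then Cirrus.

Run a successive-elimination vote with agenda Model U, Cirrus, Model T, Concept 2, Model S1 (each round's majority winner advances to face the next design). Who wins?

Model T

Round 1: Model U vs Cirrus — 19–4, Model U advances.
Round 2: Model U vs Model T — 7–16, Model T advances.
Round 3: Model T vs Concept 2 — 13–10, Model T advances.
Round 4: Model T vs Model S1 — 12–11, Model T advances.
The agenda winner is Model T.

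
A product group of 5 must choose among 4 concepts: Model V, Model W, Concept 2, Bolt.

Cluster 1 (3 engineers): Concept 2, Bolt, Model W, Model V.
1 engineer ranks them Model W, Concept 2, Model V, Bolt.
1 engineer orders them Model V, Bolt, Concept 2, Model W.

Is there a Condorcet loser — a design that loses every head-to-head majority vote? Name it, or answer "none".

Model V

Pairwise majorities:
Model V vs Model W: Model V is ranked higher on 1 ballot, Model W on 4. Model W wins 4–1.
Model V vs Concept 2: Concept 2 wins 4–1.
Model V–Bolt: Bolt 3–2.
Model W vs Concept 2: Concept 2, 4–1.
Model W–Bolt: Bolt 4–1.
Concept 2 vs Bolt: Concept 2 preferred on 3+1 = 4 ballots; Concept 2 wins 4–1.
Model V loses to every other design — it is the Condorcet loser.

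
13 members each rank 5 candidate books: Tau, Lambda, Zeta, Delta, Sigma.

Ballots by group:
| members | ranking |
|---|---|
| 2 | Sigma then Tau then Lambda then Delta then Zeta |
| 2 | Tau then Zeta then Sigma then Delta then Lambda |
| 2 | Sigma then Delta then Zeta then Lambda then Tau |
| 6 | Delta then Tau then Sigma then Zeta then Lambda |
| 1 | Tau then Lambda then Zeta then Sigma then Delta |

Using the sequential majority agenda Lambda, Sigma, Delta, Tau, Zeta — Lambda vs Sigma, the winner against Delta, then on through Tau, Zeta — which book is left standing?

Tau

Round 1: Lambda vs Sigma — 1–12, Sigma advances.
Round 2: Sigma vs Delta — 7–6, Sigma advances.
Round 3: Sigma vs Tau — 4–9, Tau advances.
Round 4: Tau vs Zeta — 11–2, Tau advances.
The agenda winner is Tau.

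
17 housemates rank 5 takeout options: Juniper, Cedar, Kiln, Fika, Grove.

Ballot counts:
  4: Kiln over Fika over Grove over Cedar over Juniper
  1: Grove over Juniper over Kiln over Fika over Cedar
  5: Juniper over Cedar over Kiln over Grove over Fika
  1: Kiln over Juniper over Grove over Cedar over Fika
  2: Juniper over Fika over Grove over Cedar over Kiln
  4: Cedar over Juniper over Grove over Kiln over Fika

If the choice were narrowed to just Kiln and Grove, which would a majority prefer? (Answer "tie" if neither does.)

Kiln

Ballots ranking Kiln above Grove: 4 + 5 + 1 = 10.
Ballots ranking Grove above Kiln: 17 − 10 = 7.
Kiln wins the head-to-head 10–7.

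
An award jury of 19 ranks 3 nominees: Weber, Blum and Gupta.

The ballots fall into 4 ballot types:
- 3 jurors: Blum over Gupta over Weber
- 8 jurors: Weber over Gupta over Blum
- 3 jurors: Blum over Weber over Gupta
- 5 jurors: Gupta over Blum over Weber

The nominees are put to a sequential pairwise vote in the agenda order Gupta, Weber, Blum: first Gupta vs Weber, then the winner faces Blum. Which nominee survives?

Round 1: Gupta vs Weber — 8–11, Weber advances.
Round 2: Weber vs Blum — 8–11, Blum advances.
Blum survives the agenda.

Blum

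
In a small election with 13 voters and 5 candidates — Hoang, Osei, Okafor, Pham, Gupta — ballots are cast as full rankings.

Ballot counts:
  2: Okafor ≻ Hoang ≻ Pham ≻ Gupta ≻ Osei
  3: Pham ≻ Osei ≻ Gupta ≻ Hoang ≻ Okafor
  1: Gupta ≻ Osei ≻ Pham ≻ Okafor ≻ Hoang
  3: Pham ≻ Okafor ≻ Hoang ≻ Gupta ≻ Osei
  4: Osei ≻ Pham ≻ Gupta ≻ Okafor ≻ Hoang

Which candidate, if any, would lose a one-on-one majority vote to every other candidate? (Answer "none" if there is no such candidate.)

Hoang

Pairwise majorities:
Hoang–Osei: Osei 8–5.
Hoang vs Okafor: Okafor wins 10–3.
Hoang vs Pham: Pham wins 11–2.
Hoang vs Gupta: Gupta wins 8–5.
Osei vs Okafor: 8 to 5, Osei.
Osei vs Pham: Pham, 8–5.
Osei vs Gupta: 7 to 6, Osei.
Okafor vs Pham: Pham, 11–2.
Okafor vs Gupta: 5 to 8, Gupta.
Pham vs Gupta: 12 to 1, Pham.
Hoang loses to every other candidate — it is the Condorcet loser.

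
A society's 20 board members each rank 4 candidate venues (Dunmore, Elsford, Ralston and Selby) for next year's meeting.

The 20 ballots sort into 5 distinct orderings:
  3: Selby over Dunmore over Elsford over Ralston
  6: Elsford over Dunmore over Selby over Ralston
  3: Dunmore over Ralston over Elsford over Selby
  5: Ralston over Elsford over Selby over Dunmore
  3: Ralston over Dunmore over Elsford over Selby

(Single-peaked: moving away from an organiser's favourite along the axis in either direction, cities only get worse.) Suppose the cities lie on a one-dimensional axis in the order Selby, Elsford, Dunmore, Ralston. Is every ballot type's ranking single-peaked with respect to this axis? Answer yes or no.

Axis positions: Selby=1, Elsford=2, Dunmore=3, Ralston=4.
Ballot type 1: ranking walks positions 1-3-2-4; Dunmore is ranked above Elsford even though Elsford lies between Dunmore and the peak Selby on the axis — preferences dip and rise again. Not single-peaked.
Ballot type 2 (peak Elsford at position 2): ranking walks positions 2-3-1-4, expanding outward from the peak — single-peaked.
Ballot type 3 (peak Dunmore at position 3): ranking walks positions 3-4-2-1, expanding outward from the peak — single-peaked.
Ballot type 4: ranking walks positions 4-2-1-3; Elsford is ranked above Dunmore even though Dunmore lies between Elsford and the peak Ralston on the axis — preferences dip and rise again. Not single-peaked.
Ballot type 5 (peak Ralston at position 4): ranking walks positions 4-3-2-1, expanding outward from the peak — single-peaked.
Ballot type 1 violates single-peakedness, so the profile is not single-peaked on this axis.

no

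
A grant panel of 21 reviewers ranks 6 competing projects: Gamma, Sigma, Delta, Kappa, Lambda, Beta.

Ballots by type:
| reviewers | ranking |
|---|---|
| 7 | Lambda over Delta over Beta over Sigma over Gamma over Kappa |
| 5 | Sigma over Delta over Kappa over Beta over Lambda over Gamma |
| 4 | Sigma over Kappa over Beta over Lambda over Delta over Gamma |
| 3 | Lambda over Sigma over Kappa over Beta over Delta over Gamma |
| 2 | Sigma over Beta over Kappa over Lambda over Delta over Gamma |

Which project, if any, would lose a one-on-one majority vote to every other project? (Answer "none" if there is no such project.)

Pairwise majorities:
Gamma–Sigma: Sigma 21–0.
Gamma vs Delta: 0 to 21, Delta.
Gamma vs Kappa: Gamma is ranked higher on 7 ballots, Kappa on 14. Kappa wins 14–7.
Gamma vs Lambda: 0 to 21, Lambda.
Gamma vs Beta: 0 to 21, Beta.
Sigma vs Delta: Sigma is ranked higher on 5+4+3+2 = 14 ballots, Delta on 7. Sigma wins 14–7.
Sigma vs Kappa: Sigma is ranked higher on 7+5+4+3+2 = 21 ballots, Kappa on 0. Sigma wins 21–0.
Sigma vs Lambda: 11 to 10, Sigma.
Sigma–Beta: Sigma 14–7.
Delta vs Kappa: 12 to 9, Delta.
Delta vs Lambda: 5 for Delta, 16 for Lambda — Lambda by 16–5.
Delta vs Beta: Delta is ranked higher on 7+5 = 12 ballots, Beta on 9. Delta wins 12–9.
Kappa vs Lambda: Kappa preferred on 5+4+2 = 11 ballots; Kappa wins 11–10.
Kappa vs Beta: Kappa, 12–9.
Lambda vs Beta: Lambda is ranked higher on 7+3 = 10 ballots, Beta on 11. Beta wins 11–10.
Only Gamma has no wins; Gamma is the Condorcet loser.

Gamma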